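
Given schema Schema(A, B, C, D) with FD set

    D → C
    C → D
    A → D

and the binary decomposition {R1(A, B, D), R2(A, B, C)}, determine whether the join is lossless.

Yes

Common attributes: R1 ∩ R2 = {A, B}.
Closure of {A, B}: A → D applies, adding D; D → C applies, adding C. So (A, B)⁺ = {A, B, C, D}.
This closure contains every attribute of R1, so R1 ∩ R2 → R1. The join is lossless.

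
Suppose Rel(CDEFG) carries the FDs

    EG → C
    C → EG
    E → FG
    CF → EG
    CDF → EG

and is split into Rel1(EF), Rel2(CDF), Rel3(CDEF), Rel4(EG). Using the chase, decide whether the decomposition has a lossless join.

Yes

Chase test. Columns are CDEFG; row i has aⱼ where attribute j ∈ Reli, else bᵢⱼ.
Initial tableau (one row per fragment):
  row 1: b11 b12 a3 a4 b15
  row 2: a1 a2 b23 a4 b25
  row 3: a1 a2 a3 a4 b35
  row 4: b41 b42 a3 b44 a5
Rows 2 and 3 agree on C; apply C→EG and equate their EG entries.
Rows 1 and 2 agree on E; apply E→FG and equate their FG entries.
Rows 1 and 4 agree on E; apply E→FG and equate their FG entries.
Rows 1 and 2 agree on EG; apply EG→C and equate their C entries.
Rows 1 and 4 agree on EG; apply EG→C and equate their C entries.
Row 2 is now all distinguished symbols — the join is lossless.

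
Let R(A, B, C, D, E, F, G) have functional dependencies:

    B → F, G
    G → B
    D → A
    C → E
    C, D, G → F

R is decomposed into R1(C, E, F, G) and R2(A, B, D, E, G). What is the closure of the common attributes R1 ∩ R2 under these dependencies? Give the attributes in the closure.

R1 ∩ R2 = {E, G}.
G → B applies, adding B
B → F, G applies, adding F
Closure: {B, E, F, G}.

B, E, F, G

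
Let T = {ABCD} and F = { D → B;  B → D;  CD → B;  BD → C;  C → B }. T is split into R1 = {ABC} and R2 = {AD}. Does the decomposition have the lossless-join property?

Common attributes: R1 ∩ R2 = {A}.
No dependency enlarges {A}, so (A)⁺ = {A}.
The closure contains neither all of R1 = {ABC} nor all of R2 = {AD}, so the common attributes are not a superkey of either fragment. The join is lossy.

No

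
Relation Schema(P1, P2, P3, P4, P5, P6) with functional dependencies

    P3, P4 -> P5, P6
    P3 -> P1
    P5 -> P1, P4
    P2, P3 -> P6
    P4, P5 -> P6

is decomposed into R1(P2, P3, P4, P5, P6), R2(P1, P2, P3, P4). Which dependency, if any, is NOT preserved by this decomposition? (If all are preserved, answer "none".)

P5 -> P1, P4

Check P5 → P1, P4: no single fragment contains all of {P1, P4, P5}, and the restricted closure of {P5} across the fragments never reaches {P1, P4}.
P3, P4 → P5, P6 is preserved.
P3 → P1 is preserved.
P2, P3 → P6 is preserved.
P4, P5 → P6 is preserved.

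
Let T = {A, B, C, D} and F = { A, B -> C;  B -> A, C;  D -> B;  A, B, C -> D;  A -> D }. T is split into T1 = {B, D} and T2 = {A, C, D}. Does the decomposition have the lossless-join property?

Common attributes: T1 ∩ T2 = {D}.
Closure of {D}: D → B applies, adding B; B → A, C applies, adding A, C. So (D)⁺ = {A, B, C, D}.
This closure contains every attribute of T1, so T1 ∩ T2 → T1. The join is lossless.

Yes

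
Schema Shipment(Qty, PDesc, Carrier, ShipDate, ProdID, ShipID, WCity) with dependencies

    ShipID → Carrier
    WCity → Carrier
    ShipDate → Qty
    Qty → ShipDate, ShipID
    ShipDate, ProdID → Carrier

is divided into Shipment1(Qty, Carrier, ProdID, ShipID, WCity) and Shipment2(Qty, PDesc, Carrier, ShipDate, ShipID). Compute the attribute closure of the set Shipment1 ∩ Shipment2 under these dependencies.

Qty, Carrier, ShipDate, ShipID

Shipment1 ∩ Shipment2 = {Qty, Carrier, ShipID}.
Qty → ShipDate, ShipID applies, adding ShipDate
Closure: {Qty, Carrier, ShipDate, ShipID}.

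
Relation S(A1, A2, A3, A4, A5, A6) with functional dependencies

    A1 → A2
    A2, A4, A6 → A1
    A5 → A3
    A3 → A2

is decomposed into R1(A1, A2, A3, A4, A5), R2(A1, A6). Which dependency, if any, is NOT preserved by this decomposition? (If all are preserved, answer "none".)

Check A2, A4, A6 → A1: no single fragment contains all of {A1, A2, A4, A6}, and the restricted closure of {A2, A4, A6} across the fragments never reaches {A1}.
A1 → A2 is preserved.
A5 → A3 is preserved.
A3 → A2 is preserved.

A2, A4, A6 → A1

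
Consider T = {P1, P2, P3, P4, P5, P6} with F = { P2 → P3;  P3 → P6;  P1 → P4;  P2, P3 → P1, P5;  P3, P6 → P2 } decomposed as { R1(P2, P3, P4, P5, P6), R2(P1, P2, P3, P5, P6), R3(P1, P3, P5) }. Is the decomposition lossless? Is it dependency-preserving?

lossless but not dependency-preserving

Lossless test (chase): Rows 1 and 3 agree on P3; apply P3→P6 and equate their P6 entries. Rows 2 and 3 agree on P1; apply P1→P4 and equate their P4 entries. Rows 1 and 2 agree on P2, P3; apply P2, P3→P1, P5 and equate their P1, P5 entries. Rows 1 and 3 agree on P3, P6; apply P3, P6→P2 and equate their P2 entries. Rows 1 and 2 agree on P1; apply P1→P4 and equate their P4 entries. Row 1 is now all distinguished symbols — the join is lossless.
Dependency preservation: the restricted closure of {P1} across the fragments never reaches {P4}, so P1 → P4 cannot be enforced without a join — not preserved.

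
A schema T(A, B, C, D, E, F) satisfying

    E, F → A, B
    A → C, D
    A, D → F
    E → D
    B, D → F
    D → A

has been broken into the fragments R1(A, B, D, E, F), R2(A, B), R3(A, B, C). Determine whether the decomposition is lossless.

Yes

Chase test. Columns are A, B, C, D, E, F; row i has aⱼ where attribute j ∈ Ri, else bᵢⱼ.
Initial tableau (one row per fragment):
  row 1: a1 a2 b13 a4 a5 a6
  row 2: a1 a2 b23 b24 b25 b26
  row 3: a1 a2 a3 b34 b35 b36
Rows 1 and 2 agree on A; apply A→C, D and equate their C, D entries.
Rows 1 and 3 agree on A; apply A→C, D and equate their C, D entries.
Rows 1 and 2 agree on A, D; apply A, D→F and equate their F entries.
Rows 1 and 3 agree on A, D; apply A, D→F and equate their F entries.
Row 1 is now all distinguished symbols — the join is lossless.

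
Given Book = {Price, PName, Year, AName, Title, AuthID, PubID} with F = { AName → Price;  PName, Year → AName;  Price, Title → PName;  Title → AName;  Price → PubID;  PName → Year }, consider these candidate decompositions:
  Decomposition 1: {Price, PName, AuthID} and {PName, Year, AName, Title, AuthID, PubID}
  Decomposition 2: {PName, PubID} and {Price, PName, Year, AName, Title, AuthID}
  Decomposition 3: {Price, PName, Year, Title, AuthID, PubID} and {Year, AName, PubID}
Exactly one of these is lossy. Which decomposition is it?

Decomposition 1: common = {PName, AuthID}, closure = {Price, PName, Year, AName, AuthID, PubID} → lossless.
Decomposition 2: common = {PName}, closure = {Price, PName, Year, AName, PubID} → lossless.
Decomposition 3: common = {Year, PubID}, closure = {Year, PubID} → lossy.

Decomposition 3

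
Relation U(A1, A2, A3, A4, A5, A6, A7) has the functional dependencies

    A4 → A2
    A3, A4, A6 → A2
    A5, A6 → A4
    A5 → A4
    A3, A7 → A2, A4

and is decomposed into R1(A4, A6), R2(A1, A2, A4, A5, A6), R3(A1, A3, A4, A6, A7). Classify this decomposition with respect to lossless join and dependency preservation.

lossy but dependency-preserving

Lossless test (chase): Rows 1 and 2 agree on A4; apply A4→A2 and equate their A2 entries. Rows 1 and 3 agree on A4; apply A4→A2 and equate their A2 entries. No row becomes fully distinguished — the join is lossy.
Dependency preservation: A3, A4, A6 → A2; A3, A7 → A2, A4 are not contained in any single fragment, but the restricted closure of each left-hand side across the fragments still reaches the right-hand side; the remaining FDs each lie inside some fragment. All dependencies are preserved.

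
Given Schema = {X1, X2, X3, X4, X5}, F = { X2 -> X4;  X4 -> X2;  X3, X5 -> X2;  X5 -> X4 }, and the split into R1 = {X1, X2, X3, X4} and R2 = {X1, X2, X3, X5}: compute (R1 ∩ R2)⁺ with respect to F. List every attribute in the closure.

R1 ∩ R2 = {X1, X2, X3}.
X2 → X4 applies, adding X4
Closure: {X1, X2, X3, X4}.

X1, X2, X3, X4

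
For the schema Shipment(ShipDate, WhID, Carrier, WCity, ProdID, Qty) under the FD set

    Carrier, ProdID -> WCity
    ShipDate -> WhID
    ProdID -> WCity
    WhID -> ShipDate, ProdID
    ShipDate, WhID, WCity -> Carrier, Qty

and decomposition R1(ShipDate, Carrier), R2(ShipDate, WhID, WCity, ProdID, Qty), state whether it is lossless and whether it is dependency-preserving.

Lossless test: (ShipDate)⁺ = {ShipDate, WhID, Carrier, WCity, ProdID, Qty}, which contains all of one fragment — lossless.
Dependency preservation: Carrier, ProdID → WCity; ShipDate, WhID, WCity → Carrier, Qty are not contained in any single fragment, but the restricted closure of each left-hand side across the fragments still reaches the right-hand side; the remaining FDs each lie inside some fragment. All dependencies are preserved.

lossless and dependency-preserving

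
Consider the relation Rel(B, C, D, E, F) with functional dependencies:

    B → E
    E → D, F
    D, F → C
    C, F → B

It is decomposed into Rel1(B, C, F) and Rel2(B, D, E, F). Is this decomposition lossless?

Yes

Common attributes: Rel1 ∩ Rel2 = {B, F}.
Closure of {B, F}: B → E applies, adding E; E → D, F applies, adding D; D, F → C applies, adding C. So (B, F)⁺ = {B, C, D, E, F}.
This closure contains every attribute of Rel1, so Rel1 ∩ Rel2 → Rel1. The join is lossless.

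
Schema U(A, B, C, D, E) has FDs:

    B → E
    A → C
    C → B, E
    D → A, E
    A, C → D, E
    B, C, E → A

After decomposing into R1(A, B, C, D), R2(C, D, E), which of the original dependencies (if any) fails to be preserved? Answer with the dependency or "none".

B → E

Check B → E: no single fragment contains all of {B, E}, and the restricted closure of {B} across the fragments never reaches {E}.
A → C is preserved.
C → B, E is preserved.
D → A, E is preserved.
A, C → D, E is preserved.
B, C, E → A is preserved.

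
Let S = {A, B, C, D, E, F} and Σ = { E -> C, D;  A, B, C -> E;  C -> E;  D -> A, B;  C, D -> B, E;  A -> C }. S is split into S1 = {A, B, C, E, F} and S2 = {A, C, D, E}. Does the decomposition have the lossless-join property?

Common attributes: S1 ∩ S2 = {A, C, E}.
Closure of {A, C, E}: E → C, D applies, adding D; D → A, B applies, adding B. So (A, C, E)⁺ = {A, B, C, D, E}.
This closure contains every attribute of S2, so S1 ∩ S2 → S2. The join is lossless.

Yes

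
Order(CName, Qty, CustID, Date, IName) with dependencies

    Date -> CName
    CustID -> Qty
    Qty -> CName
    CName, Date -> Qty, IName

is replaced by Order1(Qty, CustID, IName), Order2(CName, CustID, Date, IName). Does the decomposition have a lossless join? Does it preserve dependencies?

lossless but not dependency-preserving

Lossless test: (CustID, IName)⁺ = {CName, Qty, CustID, IName}, which contains all of one fragment — lossless.
Dependency preservation: the restricted closure of {Qty} across the fragments never reaches {CName}, so Qty → CName cannot be enforced without a join — not preserved.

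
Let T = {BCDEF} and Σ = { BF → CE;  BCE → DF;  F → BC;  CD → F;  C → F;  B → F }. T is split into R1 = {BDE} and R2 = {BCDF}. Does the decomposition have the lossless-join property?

Yes

Common attributes: R1 ∩ R2 = {BD}.
Closure of {BD}: B → F applies, adding F; BF → CE applies, adding CE. So (BD)⁺ = {BCDEF}.
This closure contains every attribute of R1, so R1 ∩ R2 → R1. The join is lossless.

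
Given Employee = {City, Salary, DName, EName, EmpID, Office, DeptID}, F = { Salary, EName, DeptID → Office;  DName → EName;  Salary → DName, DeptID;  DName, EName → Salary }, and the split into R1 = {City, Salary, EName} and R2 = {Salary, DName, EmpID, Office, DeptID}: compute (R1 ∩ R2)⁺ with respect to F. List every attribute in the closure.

Salary, DName, EName, Office, DeptID

R1 ∩ R2 = {Salary}.
Salary → DName, DeptID applies, adding DName, DeptID
DName → EName applies, adding EName
Salary, EName, DeptID → Office applies, adding Office
Closure: {Salary, DName, EName, Office, DeptID}.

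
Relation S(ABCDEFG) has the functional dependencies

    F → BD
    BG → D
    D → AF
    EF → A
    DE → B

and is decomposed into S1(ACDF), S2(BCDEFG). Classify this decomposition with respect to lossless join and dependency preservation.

lossless and dependency-preserving

Lossless test: (CDF)⁺ = {ABCDF}, which contains all of one fragment — lossless.
Dependency preservation: EF → A is not contained in any single fragment, but the restricted closure of its left-hand side across the fragments still reaches the right-hand side; the remaining FDs each lie inside some fragment. All dependencies are preserved.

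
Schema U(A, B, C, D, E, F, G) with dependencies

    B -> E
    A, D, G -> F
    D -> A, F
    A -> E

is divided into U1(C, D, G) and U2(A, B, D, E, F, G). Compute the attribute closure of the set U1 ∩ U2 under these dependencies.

U1 ∩ U2 = {D, G}.
D → A, F applies, adding A, F
A → E applies, adding E
Closure: {A, D, E, F, G}.

A, D, E, F, G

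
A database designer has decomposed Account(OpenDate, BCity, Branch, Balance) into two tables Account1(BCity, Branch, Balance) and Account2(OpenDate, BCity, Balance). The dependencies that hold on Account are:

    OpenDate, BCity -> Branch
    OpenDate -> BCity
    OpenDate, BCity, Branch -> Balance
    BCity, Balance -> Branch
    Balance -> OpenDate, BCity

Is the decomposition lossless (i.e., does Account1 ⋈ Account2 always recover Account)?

Common attributes: Account1 ∩ Account2 = {BCity, Balance}.
Closure of {BCity, Balance}: BCity, Balance → Branch applies, adding Branch; Balance → OpenDate, BCity applies, adding OpenDate. So (BCity, Balance)⁺ = {OpenDate, BCity, Branch, Balance}.
This closure contains every attribute of Account1, so Account1 ∩ Account2 → Account1. The join is lossless.

Yes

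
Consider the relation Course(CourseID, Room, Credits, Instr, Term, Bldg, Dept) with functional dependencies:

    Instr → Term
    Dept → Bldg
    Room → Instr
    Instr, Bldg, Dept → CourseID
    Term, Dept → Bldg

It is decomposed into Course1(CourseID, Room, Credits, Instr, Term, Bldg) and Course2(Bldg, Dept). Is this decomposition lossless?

No

Common attributes: Course1 ∩ Course2 = {Bldg}.
No dependency enlarges {Bldg}, so (Bldg)⁺ = {Bldg}.
The closure contains neither all of Course1 = {CourseID, Room, Credits, Instr, Term, Bldg} nor all of Course2 = {Bldg, Dept}, so the common attributes are not a superkey of either fragment. The join is lossy.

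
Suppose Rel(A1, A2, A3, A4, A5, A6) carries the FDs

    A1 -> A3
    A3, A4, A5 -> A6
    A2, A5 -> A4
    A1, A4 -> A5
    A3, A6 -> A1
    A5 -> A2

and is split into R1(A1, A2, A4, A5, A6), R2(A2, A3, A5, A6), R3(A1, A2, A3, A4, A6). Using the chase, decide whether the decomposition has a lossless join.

Chase test. Columns are A1, A2, A3, A4, A5, A6; row i has aⱼ where attribute j ∈ Ri, else bᵢⱼ.
Initial tableau (one row per fragment):
  row 1: a1 a2 b13 a4 a5 a6
  row 2: b21 a2 a3 b24 a5 a6
  row 3: a1 a2 a3 a4 b35 a6
Rows 1 and 3 agree on A1; apply A1→A3 and equate their A3 entries.
Rows 1 and 2 agree on A2, A5; apply A2, A5→A4 and equate their A4 entries.
Rows 1 and 3 agree on A1, A4; apply A1, A4→A5 and equate their A5 entries.
Rows 1 and 2 agree on A3, A6; apply A3, A6→A1 and equate their A1 entries.
Row 1 is now all distinguished symbols — the join is lossless.

Yes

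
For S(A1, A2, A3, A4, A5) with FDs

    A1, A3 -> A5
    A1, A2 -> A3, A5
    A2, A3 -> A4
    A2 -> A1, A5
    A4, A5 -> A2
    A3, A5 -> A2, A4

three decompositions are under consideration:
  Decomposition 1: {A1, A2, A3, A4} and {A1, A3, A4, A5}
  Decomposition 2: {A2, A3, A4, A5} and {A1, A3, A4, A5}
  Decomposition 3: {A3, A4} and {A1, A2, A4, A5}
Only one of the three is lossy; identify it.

Decomposition 1: common = {A1, A3, A4}, closure = {A1, A2, A3, A4, A5} → lossless.
Decomposition 2: common = {A3, A4, A5}, closure = {A1, A2, A3, A4, A5} → lossless.
Decomposition 3: common = {A4}, closure = {A4} → lossy.

Decomposition 3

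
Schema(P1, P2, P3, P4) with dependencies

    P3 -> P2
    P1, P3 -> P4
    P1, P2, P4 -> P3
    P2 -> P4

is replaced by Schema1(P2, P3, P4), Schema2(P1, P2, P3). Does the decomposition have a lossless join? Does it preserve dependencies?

Lossless test: (P2, P3)⁺ = {P2, P3, P4}, which contains all of one fragment — lossless.
Dependency preservation: P1, P3 → P4; P1, P2, P4 → P3 are not contained in any single fragment, but the restricted closure of each left-hand side across the fragments still reaches the right-hand side; the remaining FDs each lie inside some fragment. All dependencies are preserved.

lossless and dependency-preserving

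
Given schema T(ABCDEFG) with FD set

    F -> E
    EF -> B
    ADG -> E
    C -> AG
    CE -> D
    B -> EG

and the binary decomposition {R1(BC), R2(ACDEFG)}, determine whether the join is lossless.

Common attributes: R1 ∩ R2 = {C}.
Closure of {C}: C → AG applies, adding AG. So (C)⁺ = {ACG}.
The closure contains neither all of R1 = {BC} nor all of R2 = {ACDEFG}, so the common attributes are not a superkey of either fragment. The join is lossy.

No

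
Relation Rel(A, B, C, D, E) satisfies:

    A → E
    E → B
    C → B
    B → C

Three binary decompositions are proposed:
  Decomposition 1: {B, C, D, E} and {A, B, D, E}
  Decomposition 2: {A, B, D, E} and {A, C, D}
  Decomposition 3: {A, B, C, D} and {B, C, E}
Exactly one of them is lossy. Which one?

Decomposition 3

Decomposition 1: common = {B, D, E}, closure = {B, C, D, E} → lossless.
Decomposition 2: common = {A, D}, closure = {A, B, C, D, E} → lossless.
Decomposition 3: common = {B, C}, closure = {B, C} → lossy.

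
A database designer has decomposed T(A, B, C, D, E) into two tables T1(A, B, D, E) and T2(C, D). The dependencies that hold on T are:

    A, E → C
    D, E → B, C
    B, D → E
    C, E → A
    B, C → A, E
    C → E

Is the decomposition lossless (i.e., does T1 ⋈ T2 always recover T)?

No

Common attributes: T1 ∩ T2 = {D}.
No dependency enlarges {D}, so (D)⁺ = {D}.
The closure contains neither all of T1 = {A, B, D, E} nor all of T2 = {C, D}, so the common attributes are not a superkey of either fragment. The join is lossy.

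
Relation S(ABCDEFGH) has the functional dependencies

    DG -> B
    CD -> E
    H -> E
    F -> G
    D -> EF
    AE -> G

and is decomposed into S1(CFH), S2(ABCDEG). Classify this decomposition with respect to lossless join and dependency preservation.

lossy and not dependency-preserving

Lossless test: (C)⁺ = {C}, which is a superkey of neither fragment — lossy.
Dependency preservation: the restricted closure of {H} across the fragments never reaches {E}, so H → E cannot be enforced without a join — not preserved.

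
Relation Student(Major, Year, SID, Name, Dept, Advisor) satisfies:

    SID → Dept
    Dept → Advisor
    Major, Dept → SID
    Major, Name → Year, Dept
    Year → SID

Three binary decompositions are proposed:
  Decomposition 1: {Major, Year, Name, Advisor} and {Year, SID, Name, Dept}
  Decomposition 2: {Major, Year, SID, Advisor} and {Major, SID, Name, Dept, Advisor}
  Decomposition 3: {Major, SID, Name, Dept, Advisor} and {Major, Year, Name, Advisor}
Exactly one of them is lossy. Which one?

Decomposition 1: common = {Year, Name}, closure = {Year, SID, Name, Dept, Advisor} → lossless.
Decomposition 2: common = {Major, SID, Advisor}, closure = {Major, SID, Dept, Advisor} → lossy.
Decomposition 3: common = {Major, Name, Advisor}, closure = {Major, Year, SID, Name, Dept, Advisor} → lossless.

Decomposition 2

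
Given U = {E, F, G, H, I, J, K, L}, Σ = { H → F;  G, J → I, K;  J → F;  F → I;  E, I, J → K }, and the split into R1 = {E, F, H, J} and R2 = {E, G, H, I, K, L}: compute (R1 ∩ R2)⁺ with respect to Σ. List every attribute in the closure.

R1 ∩ R2 = {E, H}.
H → F applies, adding F
F → I applies, adding I
Closure: {E, F, H, I}.

E, F, H, I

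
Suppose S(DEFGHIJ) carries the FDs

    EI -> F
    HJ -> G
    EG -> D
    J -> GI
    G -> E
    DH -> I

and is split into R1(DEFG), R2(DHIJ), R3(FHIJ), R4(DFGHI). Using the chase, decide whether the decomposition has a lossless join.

No

Chase test. Columns are DEFGHIJ; row i has aⱼ where attribute j ∈ Ri, else bᵢⱼ.
Initial tableau (one row per fragment):
  row 1: a1 a2 a3 a4 b15 b16 b17
  row 2: a1 b22 b23 b24 a5 a6 a7
  row 3: b31 b32 a3 b34 a5 a6 a7
  row 4: a1 b42 a3 a4 a5 a6 b47
Rows 2 and 3 agree on HJ; apply HJ→G and equate their G entries.
Rows 1 and 4 agree on G; apply G→E and equate their E entries.
Rows 2 and 3 agree on G; apply G→E and equate their E entries.
Rows 2 and 3 agree on EI; apply EI→F and equate their F entries.
Rows 2 and 3 agree on EG; apply EG→D and equate their D entries.
No row becomes fully distinguished — the join is lossy.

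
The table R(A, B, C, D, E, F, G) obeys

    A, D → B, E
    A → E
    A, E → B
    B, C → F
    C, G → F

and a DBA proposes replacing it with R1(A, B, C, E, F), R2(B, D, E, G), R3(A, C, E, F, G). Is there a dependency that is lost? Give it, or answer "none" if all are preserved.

A, D → B, E: restricted closure across fragments reaches B, E.
A → E lies within R1.
A, E → B lies within R1.
B, C → F lies within R1.
C, G → F lies within R3.
Every dependency is enforceable on the fragments, so the decomposition is dependency-preserving.

none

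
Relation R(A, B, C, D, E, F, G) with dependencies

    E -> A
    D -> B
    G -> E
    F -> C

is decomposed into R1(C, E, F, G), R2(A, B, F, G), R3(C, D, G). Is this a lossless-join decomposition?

No

Chase test. Columns are A, B, C, D, E, F, G; row i has aⱼ where attribute j ∈ Ri, else bᵢⱼ.
Initial tableau (one row per fragment):
  row 1: b11 b12 a3 b14 a5 a6 a7
  row 2: a1 a2 b23 b24 b25 a6 a7
  row 3: b31 b32 a3 a4 b35 b36 a7
Rows 1 and 2 agree on G; apply G→E and equate their E entries.
Rows 1 and 3 agree on G; apply G→E and equate their E entries.
Rows 1 and 2 agree on F; apply F→C and equate their C entries.
Rows 1 and 2 agree on E; apply E→A and equate their A entries.
Rows 1 and 3 agree on E; apply E→A and equate their A entries.
No row becomes fully distinguished — the join is lossy.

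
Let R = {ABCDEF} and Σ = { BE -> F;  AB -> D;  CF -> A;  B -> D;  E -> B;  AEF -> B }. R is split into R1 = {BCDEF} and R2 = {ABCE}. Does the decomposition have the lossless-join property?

Common attributes: R1 ∩ R2 = {BCE}.
Closure of {BCE}: BE → F applies, adding F; CF → A applies, adding A; B → D applies, adding D. So (BCE)⁺ = {ABCDEF}.
This closure contains every attribute of R1, so R1 ∩ R2 → R1. The join is lossless.

Yes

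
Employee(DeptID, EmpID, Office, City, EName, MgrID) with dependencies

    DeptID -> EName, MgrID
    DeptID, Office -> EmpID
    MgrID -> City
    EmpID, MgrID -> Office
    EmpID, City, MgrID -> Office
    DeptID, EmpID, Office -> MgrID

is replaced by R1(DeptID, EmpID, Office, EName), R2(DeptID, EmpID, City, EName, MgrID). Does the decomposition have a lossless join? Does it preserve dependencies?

lossless but not dependency-preserving

Lossless test: (DeptID, EmpID, EName)⁺ = {DeptID, EmpID, Office, City, EName, MgrID}, which contains all of one fragment — lossless.
Dependency preservation: the restricted closure of {EmpID, MgrID} across the fragments never reaches {Office}, so EmpID, MgrID → Office cannot be enforced without a join — not preserved.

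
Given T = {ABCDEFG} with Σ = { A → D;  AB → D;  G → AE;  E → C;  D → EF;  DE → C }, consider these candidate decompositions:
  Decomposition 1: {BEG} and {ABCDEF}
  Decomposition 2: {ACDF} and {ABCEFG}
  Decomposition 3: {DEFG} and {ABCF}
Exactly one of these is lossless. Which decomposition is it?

Decomposition 2

Decomposition 1: common = {BE}, closure = {BCE} → lossy.
Decomposition 2: common = {ACF}, closure = {ACDEF} → lossless.
Decomposition 3: common = {F}, closure = {F} → lossy.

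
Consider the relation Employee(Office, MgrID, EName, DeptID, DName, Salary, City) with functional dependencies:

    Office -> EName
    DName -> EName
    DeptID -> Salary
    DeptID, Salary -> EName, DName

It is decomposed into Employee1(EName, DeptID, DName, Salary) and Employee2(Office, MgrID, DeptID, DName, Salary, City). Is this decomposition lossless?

Common attributes: Employee1 ∩ Employee2 = {DeptID, DName, Salary}.
Closure of {DeptID, DName, Salary}: DName → EName applies, adding EName. So (DeptID, DName, Salary)⁺ = {EName, DeptID, DName, Salary}.
This closure contains every attribute of Employee1, so Employee1 ∩ Employee2 → Employee1. The join is lossless.

Yes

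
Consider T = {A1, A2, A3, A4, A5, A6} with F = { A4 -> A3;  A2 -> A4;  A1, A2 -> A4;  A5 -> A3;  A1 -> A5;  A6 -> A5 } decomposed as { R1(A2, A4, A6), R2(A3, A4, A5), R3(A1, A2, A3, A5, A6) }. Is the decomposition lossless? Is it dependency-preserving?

lossless and dependency-preserving

Lossless test (chase): Rows 1 and 2 agree on A4; apply A4→A3 and equate their A3 entries. Rows 1 and 3 agree on A2; apply A2→A4 and equate their A4 entries. Rows 1 and 3 agree on A6; apply A6→A5 and equate their A5 entries. Row 3 is now all distinguished symbols — the join is lossless.
Dependency preservation: A1, A2 → A4 is not contained in any single fragment, but the restricted closure of its left-hand side across the fragments still reaches the right-hand side; the remaining FDs each lie inside some fragment. All dependencies are preserved.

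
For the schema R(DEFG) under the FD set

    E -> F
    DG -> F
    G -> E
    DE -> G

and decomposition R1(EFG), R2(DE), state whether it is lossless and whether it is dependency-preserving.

lossy and not dependency-preserving

Lossless test: (E)⁺ = {EF}, which is a superkey of neither fragment — lossy.
Dependency preservation: the restricted closure of {DE} across the fragments never reaches {G}, so DE → G cannot be enforced without a join — not preserved.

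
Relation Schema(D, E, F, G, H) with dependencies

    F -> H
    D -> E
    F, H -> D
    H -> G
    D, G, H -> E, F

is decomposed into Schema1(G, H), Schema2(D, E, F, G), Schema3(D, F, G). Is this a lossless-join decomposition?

No

Chase test. Columns are D, E, F, G, H; row i has aⱼ where attribute j ∈ Schemai, else bᵢⱼ.
Initial tableau (one row per fragment):
  row 1: b11 b12 b13 a4 a5
  row 2: a1 a2 a3 a4 b25
  row 3: a1 b32 a3 a4 b35
Rows 2 and 3 agree on F; apply F→H and equate their H entries.
Rows 2 and 3 agree on D; apply D→E and equate their E entries.
No row becomes fully distinguished — the join is lossy.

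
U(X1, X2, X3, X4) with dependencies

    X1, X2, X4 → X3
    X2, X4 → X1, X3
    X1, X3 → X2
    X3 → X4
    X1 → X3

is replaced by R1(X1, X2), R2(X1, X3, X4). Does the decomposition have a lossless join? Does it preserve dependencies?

lossless but not dependency-preserving

Lossless test: (X1)⁺ = {X1, X2, X3, X4}, which contains all of one fragment — lossless.
Dependency preservation: the restricted closure of {X2, X4} across the fragments never reaches {X1, X3}, so X2, X4 → X1, X3 cannot be enforced without a join — not preserved.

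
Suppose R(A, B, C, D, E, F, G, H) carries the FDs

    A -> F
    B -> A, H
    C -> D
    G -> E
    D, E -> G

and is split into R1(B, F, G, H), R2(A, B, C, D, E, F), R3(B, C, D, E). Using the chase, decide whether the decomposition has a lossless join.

Chase test. Columns are A, B, C, D, E, F, G, H; row i has aⱼ where attribute j ∈ Ri, else bᵢⱼ.
Initial tableau (one row per fragment):
  row 1: b11 a2 b13 b14 b15 a6 a7 a8
  row 2: a1 a2 a3 a4 a5 a6 b27 b28
  row 3: b31 a2 a3 a4 a5 b36 b37 b38
Rows 1 and 2 agree on B; apply B→A, H and equate their A, H entries.
Rows 1 and 3 agree on B; apply B→A, H and equate their A, H entries.
Rows 2 and 3 agree on D, E; apply D, E→G and equate their G entries.
Rows 1 and 3 agree on A; apply A→F and equate their F entries.
No row becomes fully distinguished — the join is lossy.

No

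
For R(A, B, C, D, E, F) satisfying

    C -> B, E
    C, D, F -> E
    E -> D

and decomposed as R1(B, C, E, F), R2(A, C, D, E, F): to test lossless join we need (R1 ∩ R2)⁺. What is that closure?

R1 ∩ R2 = {C, E, F}.
C → B, E applies, adding B
E → D applies, adding D
Closure: {B, C, D, E, F}.

B, C, D, E, F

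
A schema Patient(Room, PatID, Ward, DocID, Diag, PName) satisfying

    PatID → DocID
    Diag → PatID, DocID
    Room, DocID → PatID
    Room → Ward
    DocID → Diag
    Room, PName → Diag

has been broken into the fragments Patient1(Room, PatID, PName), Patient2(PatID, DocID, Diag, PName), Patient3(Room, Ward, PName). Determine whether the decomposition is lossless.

Chase test. Columns are Room, PatID, Ward, DocID, Diag, PName; row i has aⱼ where attribute j ∈ Patienti, else bᵢⱼ.
Initial tableau (one row per fragment):
  row 1: a1 a2 b13 b14 b15 a6
  row 2: b21 a2 b23 a4 a5 a6
  row 3: a1 b32 a3 b34 b35 a6
Rows 1 and 2 agree on PatID; apply PatID→DocID and equate their DocID entries.
Rows 1 and 3 agree on Room; apply Room→Ward and equate their Ward entries.
Rows 1 and 2 agree on DocID; apply DocID→Diag and equate their Diag entries.
Rows 1 and 3 agree on Room, PName; apply Room, PName→Diag and equate their Diag entries.
Rows 1 and 3 agree on Diag; apply Diag→PatID, DocID and equate their PatID, DocID entries.
Row 1 is now all distinguished symbols — the join is lossless.

Yes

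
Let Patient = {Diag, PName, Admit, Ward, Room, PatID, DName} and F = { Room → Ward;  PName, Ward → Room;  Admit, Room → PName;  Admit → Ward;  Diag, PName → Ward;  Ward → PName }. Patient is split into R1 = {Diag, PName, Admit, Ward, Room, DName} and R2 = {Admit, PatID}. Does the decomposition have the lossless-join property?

Common attributes: R1 ∩ R2 = {Admit}.
Closure of {Admit}: Admit → Ward applies, adding Ward; Ward → PName applies, adding PName; PName, Ward → Room applies, adding Room. So (Admit)⁺ = {PName, Admit, Ward, Room}.
The closure contains neither all of R1 = {Diag, PName, Admit, Ward, Room, DName} nor all of R2 = {Admit, PatID}, so the common attributes are not a superkey of either fragment. The join is lossy.

No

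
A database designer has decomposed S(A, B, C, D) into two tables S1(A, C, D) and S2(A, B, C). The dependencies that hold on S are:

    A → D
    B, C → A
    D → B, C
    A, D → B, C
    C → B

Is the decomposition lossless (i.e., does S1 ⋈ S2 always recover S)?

Common attributes: S1 ∩ S2 = {A, C}.
Closure of {A, C}: A → D applies, adding D; D → B, C applies, adding B. So (A, C)⁺ = {A, B, C, D}.
This closure contains every attribute of S1, so S1 ∩ S2 → S1. The join is lossless.

Yes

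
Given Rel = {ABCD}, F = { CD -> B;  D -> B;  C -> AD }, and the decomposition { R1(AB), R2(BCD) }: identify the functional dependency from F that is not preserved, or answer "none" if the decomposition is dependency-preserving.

Check C → AD: no single fragment contains all of {ACD}, and the restricted closure of {C} across the fragments never reaches {AD}.
CD → B is preserved.
D → B is preserved.

C -> AD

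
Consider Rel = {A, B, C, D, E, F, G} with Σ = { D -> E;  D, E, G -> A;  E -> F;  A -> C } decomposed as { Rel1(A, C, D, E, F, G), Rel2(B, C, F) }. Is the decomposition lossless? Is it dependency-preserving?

lossy but dependency-preserving

Lossless test: (C, F)⁺ = {C, F}, which is a superkey of neither fragment — lossy.
Dependency preservation: every FD's attributes lie within a single fragment, so each can be enforced locally — preserved.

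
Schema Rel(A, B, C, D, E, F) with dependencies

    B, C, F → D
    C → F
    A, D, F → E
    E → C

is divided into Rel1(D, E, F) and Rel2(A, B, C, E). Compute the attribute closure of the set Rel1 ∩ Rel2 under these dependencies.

C, E, F

Rel1 ∩ Rel2 = {E}.
E → C applies, adding C
C → F applies, adding F
Closure: {C, E, F}.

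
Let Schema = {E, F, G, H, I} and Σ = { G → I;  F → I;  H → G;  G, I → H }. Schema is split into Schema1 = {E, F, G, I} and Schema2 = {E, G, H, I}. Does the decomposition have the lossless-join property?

Yes

Common attributes: Schema1 ∩ Schema2 = {E, G, I}.
Closure of {E, G, I}: G, I → H applies, adding H. So (E, G, I)⁺ = {E, G, H, I}.
This closure contains every attribute of Schema2, so Schema1 ∩ Schema2 → Schema2. The join is lossless.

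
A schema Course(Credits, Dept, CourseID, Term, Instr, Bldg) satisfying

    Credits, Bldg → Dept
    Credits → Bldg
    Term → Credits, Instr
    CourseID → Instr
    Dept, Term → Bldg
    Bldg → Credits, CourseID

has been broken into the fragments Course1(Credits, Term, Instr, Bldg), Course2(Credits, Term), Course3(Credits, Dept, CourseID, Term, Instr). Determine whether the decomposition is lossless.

Chase test. Columns are Credits, Dept, CourseID, Term, Instr, Bldg; row i has aⱼ where attribute j ∈ Coursei, else bᵢⱼ.
Initial tableau (one row per fragment):
  row 1: a1 b12 b13 a4 a5 a6
  row 2: a1 b22 b23 a4 b25 b26
  row 3: a1 a2 a3 a4 a5 b36
Rows 1 and 2 agree on Credits; apply Credits→Bldg and equate their Bldg entries.
Rows 1 and 3 agree on Credits; apply Credits→Bldg and equate their Bldg entries.
Rows 1 and 2 agree on Term; apply Term→Credits, Instr and equate their Credits, Instr entries.
Rows 1 and 2 agree on Bldg; apply Bldg→Credits, CourseID and equate their Credits, CourseID entries.
Rows 1 and 3 agree on Bldg; apply Bldg→Credits, CourseID and equate their Credits, CourseID entries.
Rows 1 and 2 agree on Credits, Bldg; apply Credits, Bldg→Dept and equate their Dept entries.
Rows 1 and 3 agree on Credits, Bldg; apply Credits, Bldg→Dept and equate their Dept entries.
Row 1 is now all distinguished symbols — the join is lossless.

Yes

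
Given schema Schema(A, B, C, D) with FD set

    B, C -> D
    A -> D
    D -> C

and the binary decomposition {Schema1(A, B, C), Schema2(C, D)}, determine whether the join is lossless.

Common attributes: Schema1 ∩ Schema2 = {C}.
No dependency enlarges {C}, so (C)⁺ = {C}.
The closure contains neither all of Schema1 = {A, B, C} nor all of Schema2 = {C, D}, so the common attributes are not a superkey of either fragment. The join is lossy.

No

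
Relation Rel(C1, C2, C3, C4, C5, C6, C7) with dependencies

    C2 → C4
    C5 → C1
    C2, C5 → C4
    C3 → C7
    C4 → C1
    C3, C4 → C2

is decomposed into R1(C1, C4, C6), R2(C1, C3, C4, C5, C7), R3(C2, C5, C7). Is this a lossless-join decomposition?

No

Chase test. Columns are C1, C2, C3, C4, C5, C6, C7; row i has aⱼ where attribute j ∈ Ri, else bᵢⱼ.
Initial tableau (one row per fragment):
  row 1: a1 b12 b13 a4 b15 a6 b17
  row 2: a1 b22 a3 a4 a5 b26 a7
  row 3: b31 a2 b33 b34 a5 b36 a7
Rows 2 and 3 agree on C5; apply C5→C1 and equate their C1 entries.
No row becomes fully distinguished — the join is lossy.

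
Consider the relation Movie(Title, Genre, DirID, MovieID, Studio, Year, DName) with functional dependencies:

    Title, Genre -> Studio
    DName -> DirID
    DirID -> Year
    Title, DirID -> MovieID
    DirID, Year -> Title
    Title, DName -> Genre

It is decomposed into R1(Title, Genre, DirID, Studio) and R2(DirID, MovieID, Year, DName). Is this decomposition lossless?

No

Common attributes: R1 ∩ R2 = {DirID}.
Closure of {DirID}: DirID → Year applies, adding Year; DirID, Year → Title applies, adding Title; Title, DirID → MovieID applies, adding MovieID. So (DirID)⁺ = {Title, DirID, MovieID, Year}.
The closure contains neither all of R1 = {Title, Genre, DirID, Studio} nor all of R2 = {DirID, MovieID, Year, DName}, so the common attributes are not a superkey of either fragment. The join is lossy.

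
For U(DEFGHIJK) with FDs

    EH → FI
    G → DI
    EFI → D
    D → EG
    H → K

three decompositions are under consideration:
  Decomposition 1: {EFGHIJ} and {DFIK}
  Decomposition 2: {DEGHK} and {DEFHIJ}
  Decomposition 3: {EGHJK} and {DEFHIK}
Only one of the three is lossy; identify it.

Decomposition 1

Decomposition 1: common = {FI}, closure = {FI} → lossy.
Decomposition 2: common = {DEH}, closure = {DEFGHIK} → lossless.
Decomposition 3: common = {EHK}, closure = {DEFGHIK} → lossless.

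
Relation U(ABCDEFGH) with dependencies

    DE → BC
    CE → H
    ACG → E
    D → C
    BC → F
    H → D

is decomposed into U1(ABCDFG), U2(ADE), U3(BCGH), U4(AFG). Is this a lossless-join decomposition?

No

Chase test. Columns are ABCDEFGH; row i has aⱼ where attribute j ∈ Ui, else bᵢⱼ.
Initial tableau (one row per fragment):
  row 1: a1 a2 a3 a4 b15 a6 a7 b18
  row 2: a1 b22 b23 a4 a5 b26 b27 b28
  row 3: b31 a2 a3 b34 b35 b36 a7 a8
  row 4: a1 b42 b43 b44 b45 a6 a7 b48
Rows 1 and 2 agree on D; apply D→C and equate their C entries.
Rows 1 and 3 agree on BC; apply BC→F and equate their F entries.
No row becomes fully distinguished — the join is lossy.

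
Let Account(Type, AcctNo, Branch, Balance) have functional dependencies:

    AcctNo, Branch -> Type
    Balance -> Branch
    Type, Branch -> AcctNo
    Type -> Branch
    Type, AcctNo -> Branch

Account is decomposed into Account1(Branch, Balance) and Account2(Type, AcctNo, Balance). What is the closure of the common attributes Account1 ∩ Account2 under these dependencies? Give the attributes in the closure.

Branch, Balance

Account1 ∩ Account2 = {Balance}.
Balance → Branch applies, adding Branch
Closure: {Branch, Balance}.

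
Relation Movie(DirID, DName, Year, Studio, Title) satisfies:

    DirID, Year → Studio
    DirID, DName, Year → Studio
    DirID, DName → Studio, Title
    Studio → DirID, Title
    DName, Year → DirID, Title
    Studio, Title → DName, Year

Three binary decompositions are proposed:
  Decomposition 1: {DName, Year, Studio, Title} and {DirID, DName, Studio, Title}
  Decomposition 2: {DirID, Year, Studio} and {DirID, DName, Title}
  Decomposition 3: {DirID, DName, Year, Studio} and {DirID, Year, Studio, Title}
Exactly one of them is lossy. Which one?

Decomposition 2

Decomposition 1: common = {DName, Studio, Title}, closure = {DirID, DName, Year, Studio, Title} → lossless.
Decomposition 2: common = {DirID}, closure = {DirID} → lossy.
Decomposition 3: common = {DirID, Year, Studio}, closure = {DirID, DName, Year, Studio, Title} → lossless.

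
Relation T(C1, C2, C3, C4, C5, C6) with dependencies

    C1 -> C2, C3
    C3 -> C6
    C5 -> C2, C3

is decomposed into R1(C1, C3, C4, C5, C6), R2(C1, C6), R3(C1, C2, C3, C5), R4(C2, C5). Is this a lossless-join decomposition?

Chase test. Columns are C1, C2, C3, C4, C5, C6; row i has aⱼ where attribute j ∈ Ri, else bᵢⱼ.
Initial tableau (one row per fragment):
  row 1: a1 b12 a3 a4 a5 a6
  row 2: a1 b22 b23 b24 b25 a6
  row 3: a1 a2 a3 b34 a5 b36
  row 4: b41 a2 b43 b44 a5 b46
Rows 1 and 2 agree on C1; apply C1→C2, C3 and equate their C2, C3 entries.
Rows 1 and 3 agree on C1; apply C1→C2, C3 and equate their C2, C3 entries.
Rows 1 and 3 agree on C3; apply C3→C6 and equate their C6 entries.
Rows 1 and 4 agree on C5; apply C5→C2, C3 and equate their C2, C3 entries.
Rows 1 and 4 agree on C3; apply C3→C6 and equate their C6 entries.
Row 1 is now all distinguished symbols — the join is lossless.

Yes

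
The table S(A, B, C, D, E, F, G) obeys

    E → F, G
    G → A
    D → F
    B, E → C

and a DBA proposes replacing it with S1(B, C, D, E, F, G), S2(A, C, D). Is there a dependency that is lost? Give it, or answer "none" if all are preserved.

Check G → A: no single fragment contains all of {A, G}, and the restricted closure of {G} across the fragments never reaches {A}.
E → F, G is preserved.
D → F is preserved.
B, E → C is preserved.

G → A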